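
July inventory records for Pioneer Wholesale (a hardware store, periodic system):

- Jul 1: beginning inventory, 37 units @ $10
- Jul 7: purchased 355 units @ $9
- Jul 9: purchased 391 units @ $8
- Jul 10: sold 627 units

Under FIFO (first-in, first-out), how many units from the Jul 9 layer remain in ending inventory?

Jul 10, 627 sold [FIFO — oldest first]: 37 @ $10 + 355 @ $9 + 235 @ $8 = $5,445
Ending inventory: 156 @ $8 = $1,248

156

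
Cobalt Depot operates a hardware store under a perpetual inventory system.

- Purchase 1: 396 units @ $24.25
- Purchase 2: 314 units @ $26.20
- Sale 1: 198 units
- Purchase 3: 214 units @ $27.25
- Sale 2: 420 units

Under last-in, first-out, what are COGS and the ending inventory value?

COGS = $16,240.80; ending inventory = $7,420.50

Sale 1 (198) [LIFO — newest first]: 198 @ $26.20 = $5,187.60
Sale 2 (420) [LIFO — newest first]: 214 @ $27.25 + 116 @ $26.20 + 90 @ $24.25 = $11,053.20
Total COGS = $5,187.60 + $11,053.20 = $16,240.80
Ending inventory: 306 @ $24.25 = $7,420.50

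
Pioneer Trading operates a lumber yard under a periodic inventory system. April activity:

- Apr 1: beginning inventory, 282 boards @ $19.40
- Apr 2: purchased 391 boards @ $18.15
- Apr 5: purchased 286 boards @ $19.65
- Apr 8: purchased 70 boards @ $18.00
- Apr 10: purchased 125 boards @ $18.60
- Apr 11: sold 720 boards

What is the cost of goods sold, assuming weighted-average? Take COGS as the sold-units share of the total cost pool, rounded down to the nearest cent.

Apr 11, sell 720: 720/1154 × $21,772.35 → $13,584.13
Ending inventory (cost pool remaining) = $8,188.22

COGS = $13,584.13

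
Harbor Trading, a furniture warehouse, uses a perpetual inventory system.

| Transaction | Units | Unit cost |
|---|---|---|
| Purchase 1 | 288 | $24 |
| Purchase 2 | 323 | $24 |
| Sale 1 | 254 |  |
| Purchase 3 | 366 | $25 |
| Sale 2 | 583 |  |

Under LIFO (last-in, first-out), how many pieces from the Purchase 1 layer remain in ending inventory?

Sale 1 (254) [LIFO — newest first]: 254 @ $24 = $6,096
Sale 2 (583) [LIFO — newest first]: 366 @ $25 + 69 @ $24 + 148 @ $24 = $14,358
Total COGS = $6,096 + $14,358 = $20,454
Ending inventory: 140 @ $24 = $3,360
Check: goods available $23,814 = COGS $20,454 + ending $3,360

140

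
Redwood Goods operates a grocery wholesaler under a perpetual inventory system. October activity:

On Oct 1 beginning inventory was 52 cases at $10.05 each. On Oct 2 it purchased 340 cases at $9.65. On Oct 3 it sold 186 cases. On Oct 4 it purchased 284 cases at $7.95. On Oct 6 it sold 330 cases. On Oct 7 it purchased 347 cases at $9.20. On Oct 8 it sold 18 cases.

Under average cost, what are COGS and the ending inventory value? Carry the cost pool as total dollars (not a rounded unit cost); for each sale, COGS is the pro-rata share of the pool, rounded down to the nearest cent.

COGS = $4,834.15; ending inventory = $4,419.65

After Oct 1: 52 on hand, pool $522.60 (≈ $10.0500 each)
After Oct 2: 392 on hand, pool $3,803.60 (≈ $9.7031 each)
Oct 3, sell 186: 186/392 × $3,803.60 → $1,804.76
After Oct 4: 490 on hand, pool $4,256.64 (≈ $8.6870 each)
Oct 6, sell 330: 330/490 × $4,256.64 → $2,866.71
After Oct 7: 507 on hand, pool $4,582.33 (≈ $9.0381 each)
Oct 8, sell 18: 18/507 × $4,582.33 → $162.68
Total COGS = $1,804.76 + $2,866.71 + $162.68 = $4,834.15
Ending inventory (cost pool remaining) = $4,419.65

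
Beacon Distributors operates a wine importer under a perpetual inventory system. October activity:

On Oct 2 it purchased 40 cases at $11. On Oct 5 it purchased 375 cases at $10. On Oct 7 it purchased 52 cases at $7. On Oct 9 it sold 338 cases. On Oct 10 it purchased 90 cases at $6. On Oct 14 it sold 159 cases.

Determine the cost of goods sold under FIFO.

Oct 9, 338 sold [FIFO — oldest first]: 40 @ $11 + 298 @ $10 = $3,420
Oct 14, 159 sold [FIFO — oldest first]: 77 @ $10 + 52 @ $7 + 30 @ $6 = $1,314
Total COGS = $3,420 + $1,314 = $4,734
Ending inventory: 60 @ $6 = $360
Check: goods available $5,094 = COGS $4,734 + ending $360

COGS = $4,734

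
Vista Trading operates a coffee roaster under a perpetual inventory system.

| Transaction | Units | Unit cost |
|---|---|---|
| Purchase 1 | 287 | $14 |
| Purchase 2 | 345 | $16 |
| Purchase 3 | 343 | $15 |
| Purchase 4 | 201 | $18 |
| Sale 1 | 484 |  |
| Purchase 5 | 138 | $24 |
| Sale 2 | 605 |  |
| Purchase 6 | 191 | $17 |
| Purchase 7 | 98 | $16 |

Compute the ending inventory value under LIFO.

Sale 1 (484) [LIFO — newest first]: 201 @ $18 + 283 @ $15 = $7,863
Sale 2 (605) [LIFO — newest first]: 138 @ $24 + 60 @ $15 + 345 @ $16 + 62 @ $14 = $10,600
Total COGS = $7,863 + $10,600 = $18,463
Ending inventory: 225 @ $14 + 191 @ $17 + 98 @ $16 = $7,965

Ending inventory = $7,965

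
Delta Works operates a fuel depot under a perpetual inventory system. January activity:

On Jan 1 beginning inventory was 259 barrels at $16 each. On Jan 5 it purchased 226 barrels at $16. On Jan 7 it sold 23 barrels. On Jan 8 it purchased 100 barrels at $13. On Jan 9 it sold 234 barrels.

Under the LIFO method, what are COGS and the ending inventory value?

COGS = $3,812; ending inventory = $5,248

Jan 7, 23 sold [LIFO — newest first]: 23 @ $16 = $368
Jan 9, 234 sold [LIFO — newest first]: 100 @ $13 + 134 @ $16 = $3,444
Total COGS = $368 + $3,444 = $3,812
Ending inventory: 259 @ $16 + 69 @ $16 = $5,248
Check: goods available $9,060 = COGS $3,812 + ending $5,248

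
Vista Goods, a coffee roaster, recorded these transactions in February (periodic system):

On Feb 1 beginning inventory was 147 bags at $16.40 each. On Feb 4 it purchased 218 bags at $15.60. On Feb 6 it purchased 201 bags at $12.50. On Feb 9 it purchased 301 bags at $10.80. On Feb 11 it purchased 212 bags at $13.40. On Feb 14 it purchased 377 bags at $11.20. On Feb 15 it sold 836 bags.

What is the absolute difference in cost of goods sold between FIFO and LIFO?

FIFO COGS: 147 @ $16.40 + 218 @ $15.60 + 201 @ $12.50 + 270 @ $10.80 = $11,240.10
LIFO COGS: 377 @ $11.20 + 212 @ $13.40 + 247 @ $10.80 = $9,730.80
Difference = |$11,240.10 − $9,730.80| = $1,509.30

$1,509.30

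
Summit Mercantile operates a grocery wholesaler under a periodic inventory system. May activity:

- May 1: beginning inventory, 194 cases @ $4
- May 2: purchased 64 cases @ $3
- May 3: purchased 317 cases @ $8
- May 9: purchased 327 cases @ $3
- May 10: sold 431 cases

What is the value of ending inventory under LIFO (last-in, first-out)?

Ending inventory = $2,672

May 10, 431 sold [LIFO — newest first]: 327 @ $3 + 104 @ $8 = $1,813
Ending inventory: 194 @ $4 + 64 @ $3 + 213 @ $8 = $2,672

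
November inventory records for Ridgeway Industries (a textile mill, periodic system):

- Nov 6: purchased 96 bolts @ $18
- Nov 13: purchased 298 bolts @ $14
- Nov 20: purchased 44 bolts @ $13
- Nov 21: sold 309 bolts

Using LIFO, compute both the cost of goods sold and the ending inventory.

Nov 21, 309 sold [LIFO — newest first]: 44 @ $13 + 265 @ $14 = $4,282
Ending inventory: 96 @ $18 + 33 @ $14 = $2,190
Check: goods available $6,472 = COGS $4,282 + ending $2,190

COGS = $4,282; ending inventory = $2,190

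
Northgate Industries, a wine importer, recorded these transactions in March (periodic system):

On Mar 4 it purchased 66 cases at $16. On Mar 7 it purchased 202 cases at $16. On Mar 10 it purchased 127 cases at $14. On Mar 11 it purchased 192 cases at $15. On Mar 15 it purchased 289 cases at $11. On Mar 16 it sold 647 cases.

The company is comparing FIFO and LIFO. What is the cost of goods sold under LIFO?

COGS = $8,461

FIFO COGS: 66 @ $16 + 202 @ $16 + 127 @ $14 + 192 @ $15 + 60 @ $11 = $9,606
LIFO COGS: 289 @ $11 + 192 @ $15 + 127 @ $14 + 39 @ $16 = $8,461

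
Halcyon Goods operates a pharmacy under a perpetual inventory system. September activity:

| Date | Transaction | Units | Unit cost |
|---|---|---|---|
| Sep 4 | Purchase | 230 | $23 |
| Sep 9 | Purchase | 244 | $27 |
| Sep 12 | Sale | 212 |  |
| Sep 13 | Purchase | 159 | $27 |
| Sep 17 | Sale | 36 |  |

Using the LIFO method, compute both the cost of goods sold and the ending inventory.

Sep 12, 212 sold [LIFO — newest first]: 212 @ $27 = $5,724
Sep 17, 36 sold [LIFO — newest first]: 36 @ $27 = $972
Total COGS = $5,724 + $972 = $6,696
Ending inventory: 230 @ $23 + 32 @ $27 + 123 @ $27 = $9,475
Check: goods available $16,171 = COGS $6,696 + ending $9,475

COGS = $6,696; ending inventory = $9,475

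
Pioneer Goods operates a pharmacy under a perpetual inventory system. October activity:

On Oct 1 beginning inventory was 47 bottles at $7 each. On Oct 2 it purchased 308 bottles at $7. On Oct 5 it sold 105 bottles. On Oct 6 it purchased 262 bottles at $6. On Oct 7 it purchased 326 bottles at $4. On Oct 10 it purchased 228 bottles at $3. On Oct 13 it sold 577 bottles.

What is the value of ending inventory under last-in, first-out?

Oct 5, 105 sold [LIFO — newest first]: 105 @ $7 = $735
Oct 13, 577 sold [LIFO — newest first]: 228 @ $3 + 326 @ $4 + 23 @ $6 = $2,126
Total COGS = $735 + $2,126 = $2,861
Ending inventory: 47 @ $7 + 203 @ $7 + 239 @ $6 = $3,184
Check: goods available $6,045 = COGS $2,861 + ending $3,184

Ending inventory = $3,184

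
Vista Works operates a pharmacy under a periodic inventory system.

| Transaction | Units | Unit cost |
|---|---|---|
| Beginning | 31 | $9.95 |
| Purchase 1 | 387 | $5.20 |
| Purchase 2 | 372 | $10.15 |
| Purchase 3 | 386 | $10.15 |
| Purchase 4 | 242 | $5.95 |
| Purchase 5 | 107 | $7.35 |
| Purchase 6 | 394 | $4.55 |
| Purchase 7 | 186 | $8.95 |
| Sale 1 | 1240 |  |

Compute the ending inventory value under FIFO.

Ending inventory = $5,302.95

Sale 1 (1240) [FIFO — oldest first]: 31 @ $9.95 + 387 @ $5.20 + 372 @ $10.15 + 386 @ $10.15 + 64 @ $5.95 = $10,395.35
Ending inventory: 178 @ $5.95 + 107 @ $7.35 + 394 @ $4.55 + 186 @ $8.95 = $5,302.95
Check: goods available $15,698.30 = COGS $10,395.35 + ending $5,302.95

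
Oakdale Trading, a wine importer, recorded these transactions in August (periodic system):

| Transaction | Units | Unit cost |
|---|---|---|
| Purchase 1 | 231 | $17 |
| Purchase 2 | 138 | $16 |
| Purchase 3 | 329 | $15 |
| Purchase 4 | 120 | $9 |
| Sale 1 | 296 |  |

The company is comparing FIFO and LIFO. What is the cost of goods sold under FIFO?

COGS = $4,967

FIFO COGS: 231 @ $17 + 65 @ $16 = $4,967
LIFO COGS: 120 @ $9 + 176 @ $15 = $3,720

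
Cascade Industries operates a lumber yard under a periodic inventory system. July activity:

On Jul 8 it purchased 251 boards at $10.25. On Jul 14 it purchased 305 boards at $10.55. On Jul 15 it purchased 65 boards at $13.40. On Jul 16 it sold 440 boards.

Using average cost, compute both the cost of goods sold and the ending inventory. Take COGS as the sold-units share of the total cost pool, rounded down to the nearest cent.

COGS = $4,719.90; ending inventory = $1,941.60

Jul 16, sell 440: 440/621 × $6,661.50 → $4,719.90
Ending inventory (cost pool remaining) = $1,941.60
Check: goods available $6,661.50 = COGS $4,719.90 + ending $1,941.60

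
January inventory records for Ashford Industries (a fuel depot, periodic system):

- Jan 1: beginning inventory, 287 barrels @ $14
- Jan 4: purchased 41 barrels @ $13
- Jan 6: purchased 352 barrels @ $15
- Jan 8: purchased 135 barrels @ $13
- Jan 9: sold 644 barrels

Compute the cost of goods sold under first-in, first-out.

Jan 9, 644 sold [FIFO — oldest first]: 287 @ $14 + 41 @ $13 + 316 @ $15 = $9,291
Ending inventory: 36 @ $15 + 135 @ $13 = $2,295

COGS = $9,291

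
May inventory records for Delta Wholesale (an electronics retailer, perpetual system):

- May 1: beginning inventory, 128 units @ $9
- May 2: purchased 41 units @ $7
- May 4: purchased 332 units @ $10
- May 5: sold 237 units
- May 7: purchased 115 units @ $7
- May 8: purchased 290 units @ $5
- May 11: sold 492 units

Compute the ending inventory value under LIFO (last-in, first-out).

Ending inventory = $1,519

May 5, 237 sold [LIFO — newest first]: 237 @ $10 = $2,370
May 11, 492 sold [LIFO — newest first]: 290 @ $5 + 115 @ $7 + 87 @ $10 = $3,125
Total COGS = $2,370 + $3,125 = $5,495
Ending inventory: 128 @ $9 + 41 @ $7 + 8 @ $10 = $1,519
Check: goods available $7,014 = COGS $5,495 + ending $1,519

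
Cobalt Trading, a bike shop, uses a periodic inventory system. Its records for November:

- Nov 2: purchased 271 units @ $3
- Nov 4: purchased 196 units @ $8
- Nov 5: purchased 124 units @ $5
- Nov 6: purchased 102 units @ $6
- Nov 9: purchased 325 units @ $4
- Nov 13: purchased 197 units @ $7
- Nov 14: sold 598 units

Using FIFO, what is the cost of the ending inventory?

Ending inventory = $3,249

Nov 14, 598 sold [FIFO — oldest first]: 271 @ $3 + 196 @ $8 + 124 @ $5 + 7 @ $6 = $3,043
Ending inventory: 95 @ $6 + 325 @ $4 + 197 @ $7 = $3,249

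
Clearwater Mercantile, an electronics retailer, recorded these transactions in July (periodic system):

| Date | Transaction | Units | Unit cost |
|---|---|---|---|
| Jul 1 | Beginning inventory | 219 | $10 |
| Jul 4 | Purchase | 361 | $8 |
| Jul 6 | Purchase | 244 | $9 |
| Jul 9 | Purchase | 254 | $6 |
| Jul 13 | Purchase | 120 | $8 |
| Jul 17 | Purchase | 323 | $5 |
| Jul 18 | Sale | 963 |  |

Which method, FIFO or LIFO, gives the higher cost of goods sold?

FIFO COGS: 219 @ $10 + 361 @ $8 + 244 @ $9 + 139 @ $6 = $8,108
LIFO COGS: 323 @ $5 + 120 @ $8 + 254 @ $6 + 244 @ $9 + 22 @ $8 = $6,471

FIFO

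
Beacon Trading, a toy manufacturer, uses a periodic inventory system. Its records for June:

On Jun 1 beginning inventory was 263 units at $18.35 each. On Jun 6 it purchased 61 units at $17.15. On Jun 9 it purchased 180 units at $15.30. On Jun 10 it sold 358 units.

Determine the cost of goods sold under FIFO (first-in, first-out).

COGS = $6,392.40

Jun 10, 358 sold [FIFO — oldest first]: 263 @ $18.35 + 61 @ $17.15 + 34 @ $15.30 = $6,392.40
Ending inventory: 146 @ $15.30 = $2,233.80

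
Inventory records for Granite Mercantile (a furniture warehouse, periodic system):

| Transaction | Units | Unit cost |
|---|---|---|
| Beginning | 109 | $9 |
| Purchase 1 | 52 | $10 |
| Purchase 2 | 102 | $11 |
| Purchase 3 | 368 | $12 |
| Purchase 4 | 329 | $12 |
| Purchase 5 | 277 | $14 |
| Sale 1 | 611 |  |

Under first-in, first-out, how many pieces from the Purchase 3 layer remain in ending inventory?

20

Sale 1 (611) [FIFO — oldest first]: 109 @ $9 + 52 @ $10 + 102 @ $11 + 348 @ $12 = $6,799
Ending inventory: 20 @ $12 + 329 @ $12 + 277 @ $14 = $8,066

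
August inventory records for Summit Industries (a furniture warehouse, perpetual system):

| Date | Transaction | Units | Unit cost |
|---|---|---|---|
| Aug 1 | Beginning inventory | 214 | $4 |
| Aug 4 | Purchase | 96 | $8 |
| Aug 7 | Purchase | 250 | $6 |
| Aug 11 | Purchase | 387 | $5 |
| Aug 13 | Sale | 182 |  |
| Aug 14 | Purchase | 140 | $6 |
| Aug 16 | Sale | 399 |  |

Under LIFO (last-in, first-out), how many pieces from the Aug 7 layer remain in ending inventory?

Aug 13, 182 sold [LIFO — newest first]: 182 @ $5 = $910
Aug 16, 399 sold [LIFO — newest first]: 140 @ $6 + 205 @ $5 + 54 @ $6 = $2,189
Total COGS = $910 + $2,189 = $3,099
Ending inventory: 214 @ $4 + 96 @ $8 + 196 @ $6 = $2,800
Check: goods available $5,899 = COGS $3,099 + ending $2,800

196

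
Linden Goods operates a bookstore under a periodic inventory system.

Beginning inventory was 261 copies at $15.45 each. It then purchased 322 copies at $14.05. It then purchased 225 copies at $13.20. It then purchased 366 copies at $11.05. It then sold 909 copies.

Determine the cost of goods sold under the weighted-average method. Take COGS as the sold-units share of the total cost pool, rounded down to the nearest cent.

Sale 1, sell 909: 909/1174 × $15,570.85 → $12,056.13
Ending inventory (cost pool remaining) = $3,514.72

COGS = $12,056.13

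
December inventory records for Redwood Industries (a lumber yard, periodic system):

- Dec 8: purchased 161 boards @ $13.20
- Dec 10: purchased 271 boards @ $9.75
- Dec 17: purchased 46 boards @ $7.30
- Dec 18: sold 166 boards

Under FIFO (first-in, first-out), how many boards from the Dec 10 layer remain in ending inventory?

266

Dec 18, 166 sold [FIFO — oldest first]: 161 @ $13.20 + 5 @ $9.75 = $2,173.95
Ending inventory: 266 @ $9.75 + 46 @ $7.30 = $2,929.30
Check: goods available $5,103.25 = COGS $2,173.95 + ending $2,929.30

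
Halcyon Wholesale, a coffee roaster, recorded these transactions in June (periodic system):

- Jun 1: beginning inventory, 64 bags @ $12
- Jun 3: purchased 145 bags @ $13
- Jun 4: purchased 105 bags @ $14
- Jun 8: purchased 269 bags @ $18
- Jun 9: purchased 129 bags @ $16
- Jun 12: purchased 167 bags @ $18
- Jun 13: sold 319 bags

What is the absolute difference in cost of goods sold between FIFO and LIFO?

$1,271

FIFO COGS: 64 @ $12 + 145 @ $13 + 105 @ $14 + 5 @ $18 = $4,213
LIFO COGS: 167 @ $18 + 129 @ $16 + 23 @ $18 = $5,484
Difference = |$4,213 − $5,484| = $1,271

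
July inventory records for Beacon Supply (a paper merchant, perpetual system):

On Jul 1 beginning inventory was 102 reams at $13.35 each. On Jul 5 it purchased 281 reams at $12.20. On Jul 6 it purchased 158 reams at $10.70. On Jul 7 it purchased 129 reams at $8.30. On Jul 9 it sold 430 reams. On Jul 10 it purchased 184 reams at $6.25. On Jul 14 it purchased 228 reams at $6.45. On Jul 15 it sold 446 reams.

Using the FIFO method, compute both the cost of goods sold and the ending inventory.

COGS = $8,843.10; ending inventory = $1,328.70

Jul 9, 430 sold [FIFO — oldest first]: 102 @ $13.35 + 281 @ $12.20 + 47 @ $10.70 = $5,292.80
Jul 15, 446 sold [FIFO — oldest first]: 111 @ $10.70 + 129 @ $8.30 + 184 @ $6.25 + 22 @ $6.45 = $3,550.30
Total COGS = $5,292.80 + $3,550.30 = $8,843.10
Ending inventory: 206 @ $6.45 = $1,328.70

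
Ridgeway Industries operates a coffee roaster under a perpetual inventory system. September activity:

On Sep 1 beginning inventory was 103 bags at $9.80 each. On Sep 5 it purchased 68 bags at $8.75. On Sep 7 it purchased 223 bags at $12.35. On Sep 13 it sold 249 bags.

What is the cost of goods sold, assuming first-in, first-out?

Sep 13, 249 sold [FIFO — oldest first]: 103 @ $9.80 + 68 @ $8.75 + 78 @ $12.35 = $2,567.70
Ending inventory: 145 @ $12.35 = $1,790.75

COGS = $2,567.70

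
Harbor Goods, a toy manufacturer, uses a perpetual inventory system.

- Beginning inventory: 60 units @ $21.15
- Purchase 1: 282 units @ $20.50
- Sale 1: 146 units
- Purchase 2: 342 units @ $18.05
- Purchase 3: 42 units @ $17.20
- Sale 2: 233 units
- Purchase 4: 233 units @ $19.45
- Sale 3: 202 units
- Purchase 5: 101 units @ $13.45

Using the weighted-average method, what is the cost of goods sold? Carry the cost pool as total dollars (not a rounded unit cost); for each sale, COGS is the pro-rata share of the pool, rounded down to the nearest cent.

After Beginning: 60 on hand, pool $1,269.00 (≈ $21.1500 each)
After Purchase 1: 342 on hand, pool $7,050.00 (≈ $20.6140 each)
Sale 1, sell 146: 146/342 × $7,050.00 → $3,009.64
After Purchase 2: 538 on hand, pool $10,213.46 (≈ $18.9841 each)
After Purchase 3: 580 on hand, pool $10,935.86 (≈ $18.8549 each)
Sale 2, sell 233: 233/580 × $10,935.86 → $4,393.19
After Purchase 4: 580 on hand, pool $11,074.52 (≈ $19.0940 each)
Sale 3, sell 202: 202/580 × $11,074.52 → $3,856.98
After Purchase 5: 479 on hand, pool $8,575.99 (≈ $17.9039 each)
Total COGS = $3,009.64 + $4,393.19 + $3,856.98 = $11,259.81
Ending inventory (cost pool remaining) = $8,575.99

COGS = $11,259.81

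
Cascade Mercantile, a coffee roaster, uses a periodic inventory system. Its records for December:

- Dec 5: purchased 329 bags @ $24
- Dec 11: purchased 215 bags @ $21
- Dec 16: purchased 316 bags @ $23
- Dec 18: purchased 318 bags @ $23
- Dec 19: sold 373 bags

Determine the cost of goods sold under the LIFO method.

COGS = $8,579

Dec 19, 373 sold [LIFO — newest first]: 318 @ $23 + 55 @ $23 = $8,579
Ending inventory: 329 @ $24 + 215 @ $21 + 261 @ $23 = $18,414
Check: goods available $26,993 = COGS $8,579 + ending $18,414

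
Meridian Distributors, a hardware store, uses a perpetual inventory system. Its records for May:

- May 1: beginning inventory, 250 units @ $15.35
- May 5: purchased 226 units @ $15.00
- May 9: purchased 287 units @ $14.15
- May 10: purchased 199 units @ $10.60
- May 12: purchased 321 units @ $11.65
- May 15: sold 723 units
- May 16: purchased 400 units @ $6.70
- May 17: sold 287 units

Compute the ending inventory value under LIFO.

Ending inventory = $9,173.20

May 15, 723 sold [LIFO — newest first]: 321 @ $11.65 + 199 @ $10.60 + 203 @ $14.15 = $8,721.50
May 17, 287 sold [LIFO — newest first]: 287 @ $6.70 = $1,922.90
Total COGS = $8,721.50 + $1,922.90 = $10,644.40
Ending inventory: 250 @ $15.35 + 226 @ $15.00 + 84 @ $14.15 + 113 @ $6.70 = $9,173.20
Check: goods available $19,817.60 = COGS $10,644.40 + ending $9,173.20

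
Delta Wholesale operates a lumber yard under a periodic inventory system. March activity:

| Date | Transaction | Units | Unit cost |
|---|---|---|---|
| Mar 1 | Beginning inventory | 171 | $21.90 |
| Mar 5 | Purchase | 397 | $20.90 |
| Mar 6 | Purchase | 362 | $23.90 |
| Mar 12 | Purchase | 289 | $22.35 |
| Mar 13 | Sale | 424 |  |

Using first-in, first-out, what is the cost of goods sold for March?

Mar 13, 424 sold [FIFO — oldest first]: 171 @ $21.90 + 253 @ $20.90 = $9,032.60
Ending inventory: 144 @ $20.90 + 362 @ $23.90 + 289 @ $22.35 = $18,120.55
Check: goods available $27,153.15 = COGS $9,032.60 + ending $18,120.55

COGS = $9,032.60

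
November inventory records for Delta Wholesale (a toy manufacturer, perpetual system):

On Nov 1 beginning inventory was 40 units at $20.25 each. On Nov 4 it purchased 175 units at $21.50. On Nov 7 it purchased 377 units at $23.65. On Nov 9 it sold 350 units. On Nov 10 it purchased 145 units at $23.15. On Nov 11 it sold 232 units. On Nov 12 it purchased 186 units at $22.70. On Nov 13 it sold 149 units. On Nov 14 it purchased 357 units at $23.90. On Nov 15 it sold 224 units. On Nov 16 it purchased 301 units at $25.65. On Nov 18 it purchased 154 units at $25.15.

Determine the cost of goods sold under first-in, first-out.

Nov 9, 350 sold [FIFO — oldest first]: 40 @ $20.25 + 175 @ $21.50 + 135 @ $23.65 = $7,765.25
Nov 11, 232 sold [FIFO — oldest first]: 232 @ $23.65 = $5,486.80
Nov 13, 149 sold [FIFO — oldest first]: 10 @ $23.65 + 139 @ $23.15 = $3,454.35
Nov 15, 224 sold [FIFO — oldest first]: 6 @ $23.15 + 186 @ $22.70 + 32 @ $23.90 = $5,125.90
Total COGS = $7,765.25 + $5,486.80 + $3,454.35 + $5,125.90 = $21,832.30
Ending inventory: 325 @ $23.90 + 301 @ $25.65 + 154 @ $25.15 = $19,361.25

COGS = $21,832.30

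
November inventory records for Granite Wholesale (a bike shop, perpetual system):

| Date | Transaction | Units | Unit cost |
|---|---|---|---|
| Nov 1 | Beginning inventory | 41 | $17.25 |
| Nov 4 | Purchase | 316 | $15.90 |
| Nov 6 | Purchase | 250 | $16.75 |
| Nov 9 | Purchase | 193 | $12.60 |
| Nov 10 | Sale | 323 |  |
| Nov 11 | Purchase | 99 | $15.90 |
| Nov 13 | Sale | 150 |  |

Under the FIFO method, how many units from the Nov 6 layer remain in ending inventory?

Nov 10, 323 sold [FIFO — oldest first]: 41 @ $17.25 + 282 @ $15.90 = $5,191.05
Nov 13, 150 sold [FIFO — oldest first]: 34 @ $15.90 + 116 @ $16.75 = $2,483.60
Total COGS = $5,191.05 + $2,483.60 = $7,674.65
Ending inventory: 134 @ $16.75 + 193 @ $12.60 + 99 @ $15.90 = $6,250.40

134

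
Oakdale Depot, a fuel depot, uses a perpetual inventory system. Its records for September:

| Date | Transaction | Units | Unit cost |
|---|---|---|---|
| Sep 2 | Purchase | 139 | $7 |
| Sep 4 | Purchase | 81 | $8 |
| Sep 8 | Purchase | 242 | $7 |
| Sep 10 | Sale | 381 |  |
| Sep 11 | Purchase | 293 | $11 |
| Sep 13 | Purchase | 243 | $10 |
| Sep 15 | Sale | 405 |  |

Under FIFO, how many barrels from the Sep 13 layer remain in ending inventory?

Sep 10, 381 sold [FIFO — oldest first]: 139 @ $7 + 81 @ $8 + 161 @ $7 = $2,748
Sep 15, 405 sold [FIFO — oldest first]: 81 @ $7 + 293 @ $11 + 31 @ $10 = $4,100
Total COGS = $2,748 + $4,100 = $6,848
Ending inventory: 212 @ $10 = $2,120

212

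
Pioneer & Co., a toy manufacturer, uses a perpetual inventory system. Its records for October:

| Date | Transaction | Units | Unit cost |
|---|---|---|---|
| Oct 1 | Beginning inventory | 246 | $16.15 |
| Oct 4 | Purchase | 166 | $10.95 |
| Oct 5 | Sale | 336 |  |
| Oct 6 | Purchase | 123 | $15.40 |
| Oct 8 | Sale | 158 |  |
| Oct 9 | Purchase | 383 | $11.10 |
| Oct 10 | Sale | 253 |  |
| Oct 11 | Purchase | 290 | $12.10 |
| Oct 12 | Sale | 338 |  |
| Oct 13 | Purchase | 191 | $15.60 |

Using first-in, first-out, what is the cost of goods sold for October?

Oct 5, 336 sold [FIFO — oldest first]: 246 @ $16.15 + 90 @ $10.95 = $4,958.40
Oct 8, 158 sold [FIFO — oldest first]: 76 @ $10.95 + 82 @ $15.40 = $2,095.00
Oct 10, 253 sold [FIFO — oldest first]: 41 @ $15.40 + 212 @ $11.10 = $2,984.60
Oct 12, 338 sold [FIFO — oldest first]: 171 @ $11.10 + 167 @ $12.10 = $3,918.80
Total COGS = $4,958.40 + $2,095.00 + $2,984.60 + $3,918.80 = $13,956.80
Ending inventory: 123 @ $12.10 + 191 @ $15.60 = $4,467.90
Check: goods available $18,424.70 = COGS $13,956.80 + ending $4,467.90

COGS = $13,956.80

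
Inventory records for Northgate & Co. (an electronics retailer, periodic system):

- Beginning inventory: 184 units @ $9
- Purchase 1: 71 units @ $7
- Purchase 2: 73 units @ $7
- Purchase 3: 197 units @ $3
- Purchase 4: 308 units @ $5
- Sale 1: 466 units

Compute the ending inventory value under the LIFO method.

Ending inventory = $2,781

Sale 1 (466) [LIFO — newest first]: 308 @ $5 + 158 @ $3 = $2,014
Ending inventory: 184 @ $9 + 71 @ $7 + 73 @ $7 + 39 @ $3 = $2,781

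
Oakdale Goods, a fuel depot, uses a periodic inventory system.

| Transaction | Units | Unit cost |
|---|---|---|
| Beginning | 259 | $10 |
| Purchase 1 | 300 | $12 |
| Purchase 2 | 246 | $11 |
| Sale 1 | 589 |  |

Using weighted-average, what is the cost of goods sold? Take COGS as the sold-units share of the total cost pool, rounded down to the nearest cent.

COGS = $6,508.99

Sale 1, sell 589: 589/805 × $8,896.00 → $6,508.99
Ending inventory (cost pool remaining) = $2,387.01
Check: goods available $8,896.00 = COGS $6,508.99 + ending $2,387.01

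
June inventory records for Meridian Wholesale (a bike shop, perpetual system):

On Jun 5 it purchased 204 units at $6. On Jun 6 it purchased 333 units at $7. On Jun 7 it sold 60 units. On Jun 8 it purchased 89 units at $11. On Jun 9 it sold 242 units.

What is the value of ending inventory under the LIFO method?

Ending inventory = $2,064

Jun 7, 60 sold [LIFO — newest first]: 60 @ $7 = $420
Jun 9, 242 sold [LIFO — newest first]: 89 @ $11 + 153 @ $7 = $2,050
Total COGS = $420 + $2,050 = $2,470
Ending inventory: 204 @ $6 + 120 @ $7 = $2,064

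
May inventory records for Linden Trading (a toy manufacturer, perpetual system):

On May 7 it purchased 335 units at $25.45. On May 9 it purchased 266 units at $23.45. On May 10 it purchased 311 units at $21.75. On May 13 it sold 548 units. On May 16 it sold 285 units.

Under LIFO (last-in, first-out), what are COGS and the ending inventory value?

May 13, 548 sold [LIFO — newest first]: 311 @ $21.75 + 237 @ $23.45 = $12,321.90
May 16, 285 sold [LIFO — newest first]: 29 @ $23.45 + 256 @ $25.45 = $7,195.25
Total COGS = $12,321.90 + $7,195.25 = $19,517.15
Ending inventory: 79 @ $25.45 = $2,010.55

COGS = $19,517.15; ending inventory = $2,010.55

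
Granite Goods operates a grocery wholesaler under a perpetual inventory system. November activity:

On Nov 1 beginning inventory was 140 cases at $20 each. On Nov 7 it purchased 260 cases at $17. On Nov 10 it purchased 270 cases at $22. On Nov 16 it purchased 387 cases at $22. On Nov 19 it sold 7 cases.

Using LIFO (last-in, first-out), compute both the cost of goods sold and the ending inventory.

Nov 19, 7 sold [LIFO — newest first]: 7 @ $22 = $154
Ending inventory: 140 @ $20 + 260 @ $17 + 270 @ $22 + 380 @ $22 = $21,520

COGS = $154; ending inventory = $21,520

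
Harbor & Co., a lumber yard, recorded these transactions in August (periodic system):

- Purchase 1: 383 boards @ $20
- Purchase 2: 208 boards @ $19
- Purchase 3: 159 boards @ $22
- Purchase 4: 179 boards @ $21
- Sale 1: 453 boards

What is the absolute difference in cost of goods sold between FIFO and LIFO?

FIFO COGS: 383 @ $20 + 70 @ $19 = $8,990
LIFO COGS: 179 @ $21 + 159 @ $22 + 115 @ $19 = $9,442
Difference = |$8,990 − $9,442| = $452

$452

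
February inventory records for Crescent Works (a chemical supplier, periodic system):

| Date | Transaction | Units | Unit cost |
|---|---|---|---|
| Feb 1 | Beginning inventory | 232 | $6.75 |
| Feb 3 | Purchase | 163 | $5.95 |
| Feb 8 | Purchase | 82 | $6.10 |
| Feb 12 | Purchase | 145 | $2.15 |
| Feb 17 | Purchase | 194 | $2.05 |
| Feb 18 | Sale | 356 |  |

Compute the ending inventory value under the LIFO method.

Feb 18, 356 sold [LIFO — newest first]: 194 @ $2.05 + 145 @ $2.15 + 17 @ $6.10 = $813.15
Ending inventory: 232 @ $6.75 + 163 @ $5.95 + 65 @ $6.10 = $2,932.35

Ending inventory = $2,932.35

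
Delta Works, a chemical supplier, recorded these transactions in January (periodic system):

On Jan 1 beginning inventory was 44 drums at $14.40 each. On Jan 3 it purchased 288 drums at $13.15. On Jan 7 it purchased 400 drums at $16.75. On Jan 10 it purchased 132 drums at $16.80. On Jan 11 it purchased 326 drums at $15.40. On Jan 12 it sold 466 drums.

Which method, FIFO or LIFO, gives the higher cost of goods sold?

LIFO

FIFO COGS: 44 @ $14.40 + 288 @ $13.15 + 134 @ $16.75 = $6,665.30
LIFO COGS: 326 @ $15.40 + 132 @ $16.80 + 8 @ $16.75 = $7,372.00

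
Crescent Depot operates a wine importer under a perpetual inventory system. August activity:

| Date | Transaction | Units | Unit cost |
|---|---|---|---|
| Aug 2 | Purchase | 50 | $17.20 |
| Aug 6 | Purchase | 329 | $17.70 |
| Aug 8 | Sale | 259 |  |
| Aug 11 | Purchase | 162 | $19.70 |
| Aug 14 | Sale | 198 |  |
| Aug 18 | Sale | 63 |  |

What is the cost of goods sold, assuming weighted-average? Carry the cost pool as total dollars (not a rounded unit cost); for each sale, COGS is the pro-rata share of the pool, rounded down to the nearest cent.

COGS = $9,479.46

After Aug 2: 50 on hand, pool $860.00 (≈ $17.2000 each)
After Aug 6: 379 on hand, pool $6,683.30 (≈ $17.6340 each)
Aug 8, sell 259: 259/379 × $6,683.30 → $4,567.21
After Aug 11: 282 on hand, pool $5,307.49 (≈ $18.8209 each)
Aug 14, sell 198: 198/282 × $5,307.49 → $3,726.53
Aug 18, sell 63: 63/84 × $1,580.96 → $1,185.72
Total COGS = $4,567.21 + $3,726.53 + $1,185.72 = $9,479.46
Ending inventory (cost pool remaining) = $395.24
Check: goods available $9,874.70 = COGS $9,479.46 + ending $395.24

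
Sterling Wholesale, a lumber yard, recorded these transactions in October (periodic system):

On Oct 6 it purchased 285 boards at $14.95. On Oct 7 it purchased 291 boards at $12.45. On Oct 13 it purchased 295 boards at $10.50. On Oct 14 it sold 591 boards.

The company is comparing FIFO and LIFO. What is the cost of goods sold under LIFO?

COGS = $6,795.20

FIFO COGS: 285 @ $14.95 + 291 @ $12.45 + 15 @ $10.50 = $8,041.20
LIFO COGS: 295 @ $10.50 + 291 @ $12.45 + 5 @ $14.95 = $6,795.20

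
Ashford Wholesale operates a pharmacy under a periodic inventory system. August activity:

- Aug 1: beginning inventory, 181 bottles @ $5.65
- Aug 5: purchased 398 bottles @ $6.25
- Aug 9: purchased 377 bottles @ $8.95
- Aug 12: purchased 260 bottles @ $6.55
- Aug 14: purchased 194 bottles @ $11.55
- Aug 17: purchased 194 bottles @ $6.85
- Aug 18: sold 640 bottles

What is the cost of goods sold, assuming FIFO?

COGS = $4,056.10

Aug 18, 640 sold [FIFO — oldest first]: 181 @ $5.65 + 398 @ $6.25 + 61 @ $8.95 = $4,056.10
Ending inventory: 316 @ $8.95 + 260 @ $6.55 + 194 @ $11.55 + 194 @ $6.85 = $8,100.80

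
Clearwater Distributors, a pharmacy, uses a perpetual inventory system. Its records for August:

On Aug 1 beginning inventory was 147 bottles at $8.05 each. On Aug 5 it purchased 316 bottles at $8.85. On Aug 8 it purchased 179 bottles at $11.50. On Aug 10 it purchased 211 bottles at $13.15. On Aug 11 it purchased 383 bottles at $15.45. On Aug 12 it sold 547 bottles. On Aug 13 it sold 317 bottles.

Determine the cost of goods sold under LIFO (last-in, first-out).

Aug 12, 547 sold [LIFO — newest first]: 383 @ $15.45 + 164 @ $13.15 = $8,073.95
Aug 13, 317 sold [LIFO — newest first]: 47 @ $13.15 + 179 @ $11.50 + 91 @ $8.85 = $3,481.90
Total COGS = $8,073.95 + $3,481.90 = $11,555.85
Ending inventory: 147 @ $8.05 + 225 @ $8.85 = $3,174.60
Check: goods available $14,730.45 = COGS $11,555.85 + ending $3,174.60

COGS = $11,555.85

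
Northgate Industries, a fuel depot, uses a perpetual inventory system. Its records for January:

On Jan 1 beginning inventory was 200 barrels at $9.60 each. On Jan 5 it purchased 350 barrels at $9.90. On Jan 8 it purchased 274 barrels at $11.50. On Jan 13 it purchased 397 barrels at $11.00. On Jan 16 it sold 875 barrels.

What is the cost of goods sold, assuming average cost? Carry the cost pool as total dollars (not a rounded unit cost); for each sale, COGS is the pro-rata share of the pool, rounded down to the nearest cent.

COGS = $9,246.62

After Jan 1: 200 on hand, pool $1,920.00 (≈ $9.6000 each)
After Jan 5: 550 on hand, pool $5,385.00 (≈ $9.7909 each)
After Jan 8: 824 on hand, pool $8,536.00 (≈ $10.3592 each)
After Jan 13: 1221 on hand, pool $12,903.00 (≈ $10.5676 each)
Jan 16, sell 875: 875/1221 × $12,903.00 → $9,246.62
Ending inventory (cost pool remaining) = $3,656.38
Check: goods available $12,903.00 = COGS $9,246.62 + ending $3,656.38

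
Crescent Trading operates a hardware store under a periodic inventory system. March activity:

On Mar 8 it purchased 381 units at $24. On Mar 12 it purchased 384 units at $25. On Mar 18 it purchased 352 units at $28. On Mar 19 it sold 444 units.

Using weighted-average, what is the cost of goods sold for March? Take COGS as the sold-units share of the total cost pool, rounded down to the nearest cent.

COGS = $11,368.30

Mar 19, sell 444: 444/1117 × $28,600.00 → $11,368.30
Ending inventory (cost pool remaining) = $17,231.70
Check: goods available $28,600.00 = COGS $11,368.30 + ending $17,231.70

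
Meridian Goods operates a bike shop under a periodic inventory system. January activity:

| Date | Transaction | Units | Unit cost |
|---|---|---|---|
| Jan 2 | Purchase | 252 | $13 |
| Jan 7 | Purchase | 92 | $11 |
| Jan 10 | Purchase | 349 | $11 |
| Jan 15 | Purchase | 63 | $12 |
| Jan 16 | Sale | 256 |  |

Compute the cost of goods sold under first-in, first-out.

COGS = $3,320

Jan 16, 256 sold [FIFO — oldest first]: 252 @ $13 + 4 @ $11 = $3,320
Ending inventory: 88 @ $11 + 349 @ $11 + 63 @ $12 = $5,563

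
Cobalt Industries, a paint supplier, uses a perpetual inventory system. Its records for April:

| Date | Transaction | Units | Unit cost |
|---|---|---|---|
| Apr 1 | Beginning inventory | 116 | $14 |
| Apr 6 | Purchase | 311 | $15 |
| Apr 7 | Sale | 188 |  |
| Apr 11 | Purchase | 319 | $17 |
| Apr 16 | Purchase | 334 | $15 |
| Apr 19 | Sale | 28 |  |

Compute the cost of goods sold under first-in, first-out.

COGS = $3,124

Apr 7, 188 sold [FIFO — oldest first]: 116 @ $14 + 72 @ $15 = $2,704
Apr 19, 28 sold [FIFO — oldest first]: 28 @ $15 = $420
Total COGS = $2,704 + $420 = $3,124
Ending inventory: 211 @ $15 + 319 @ $17 + 334 @ $15 = $13,598
Check: goods available $16,722 = COGS $3,124 + ending $13,598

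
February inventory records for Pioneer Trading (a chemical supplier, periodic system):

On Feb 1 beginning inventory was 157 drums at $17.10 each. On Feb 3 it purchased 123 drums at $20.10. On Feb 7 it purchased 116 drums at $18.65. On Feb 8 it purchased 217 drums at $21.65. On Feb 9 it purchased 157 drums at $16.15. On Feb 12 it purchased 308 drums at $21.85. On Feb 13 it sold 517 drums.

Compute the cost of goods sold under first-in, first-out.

COGS = $9,940.05

Feb 13, 517 sold [FIFO — oldest first]: 157 @ $17.10 + 123 @ $20.10 + 116 @ $18.65 + 121 @ $21.65 = $9,940.05
Ending inventory: 96 @ $21.65 + 157 @ $16.15 + 308 @ $21.85 = $11,343.75
Check: goods available $21,283.80 = COGS $9,940.05 + ending $11,343.75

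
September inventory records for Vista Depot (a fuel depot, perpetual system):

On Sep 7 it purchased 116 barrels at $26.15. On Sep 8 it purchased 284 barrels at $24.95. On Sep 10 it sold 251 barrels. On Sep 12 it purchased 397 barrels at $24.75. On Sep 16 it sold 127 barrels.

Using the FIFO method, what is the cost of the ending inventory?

Ending inventory = $10,374.65

Sep 10, 251 sold [FIFO — oldest first]: 116 @ $26.15 + 135 @ $24.95 = $6,401.65
Sep 16, 127 sold [FIFO — oldest first]: 127 @ $24.95 = $3,168.65
Total COGS = $6,401.65 + $3,168.65 = $9,570.30
Ending inventory: 22 @ $24.95 + 397 @ $24.75 = $10,374.65
Check: goods available $19,944.95 = COGS $9,570.30 + ending $10,374.65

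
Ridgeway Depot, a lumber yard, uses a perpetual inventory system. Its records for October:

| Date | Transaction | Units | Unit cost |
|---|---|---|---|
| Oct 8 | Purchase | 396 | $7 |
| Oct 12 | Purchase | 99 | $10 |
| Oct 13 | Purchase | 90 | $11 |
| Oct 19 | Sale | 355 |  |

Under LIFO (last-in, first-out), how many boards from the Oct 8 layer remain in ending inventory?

Oct 19, 355 sold [LIFO — newest first]: 90 @ $11 + 99 @ $10 + 166 @ $7 = $3,142
Ending inventory: 230 @ $7 = $1,610
Check: goods available $4,752 = COGS $3,142 + ending $1,610

230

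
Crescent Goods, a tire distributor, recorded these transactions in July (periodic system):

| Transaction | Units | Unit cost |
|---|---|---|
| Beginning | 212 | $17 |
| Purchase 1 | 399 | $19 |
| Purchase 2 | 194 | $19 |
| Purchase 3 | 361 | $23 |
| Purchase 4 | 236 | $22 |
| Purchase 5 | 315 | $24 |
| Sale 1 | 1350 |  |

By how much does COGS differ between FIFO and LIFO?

FIFO COGS: 212 @ $17 + 399 @ $19 + 194 @ $19 + 361 @ $23 + 184 @ $22 = $27,222
LIFO COGS: 315 @ $24 + 236 @ $22 + 361 @ $23 + 194 @ $19 + 244 @ $19 = $29,377
Difference = |$27,222 − $29,377| = $2,155

$2,155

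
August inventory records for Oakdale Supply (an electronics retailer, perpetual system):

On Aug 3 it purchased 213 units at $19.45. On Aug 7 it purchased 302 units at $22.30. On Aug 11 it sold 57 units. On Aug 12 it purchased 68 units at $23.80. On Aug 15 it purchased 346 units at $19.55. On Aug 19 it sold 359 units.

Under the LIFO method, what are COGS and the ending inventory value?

Aug 11, 57 sold [LIFO — newest first]: 57 @ $22.30 = $1,271.10
Aug 19, 359 sold [LIFO — newest first]: 346 @ $19.55 + 13 @ $23.80 = $7,073.70
Total COGS = $1,271.10 + $7,073.70 = $8,344.80
Ending inventory: 213 @ $19.45 + 245 @ $22.30 + 55 @ $23.80 = $10,915.35

COGS = $8,344.80; ending inventory = $10,915.35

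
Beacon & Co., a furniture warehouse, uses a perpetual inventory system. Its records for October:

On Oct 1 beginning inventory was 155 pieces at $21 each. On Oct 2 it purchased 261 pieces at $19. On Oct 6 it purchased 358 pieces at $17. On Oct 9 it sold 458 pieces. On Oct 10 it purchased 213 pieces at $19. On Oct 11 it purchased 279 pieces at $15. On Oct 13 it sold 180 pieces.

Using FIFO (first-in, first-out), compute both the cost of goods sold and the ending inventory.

COGS = $11,988; ending inventory = $10,544

Oct 9, 458 sold [FIFO — oldest first]: 155 @ $21 + 261 @ $19 + 42 @ $17 = $8,928
Oct 13, 180 sold [FIFO — oldest first]: 180 @ $17 = $3,060
Total COGS = $8,928 + $3,060 = $11,988
Ending inventory: 136 @ $17 + 213 @ $19 + 279 @ $15 = $10,544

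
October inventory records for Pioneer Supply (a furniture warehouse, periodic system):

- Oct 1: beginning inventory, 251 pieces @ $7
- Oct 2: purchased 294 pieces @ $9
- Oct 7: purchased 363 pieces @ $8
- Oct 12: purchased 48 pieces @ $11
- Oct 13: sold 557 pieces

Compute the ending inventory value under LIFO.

Oct 13, 557 sold [LIFO — newest first]: 48 @ $11 + 363 @ $8 + 146 @ $9 = $4,746
Ending inventory: 251 @ $7 + 148 @ $9 = $3,089

Ending inventory = $3,089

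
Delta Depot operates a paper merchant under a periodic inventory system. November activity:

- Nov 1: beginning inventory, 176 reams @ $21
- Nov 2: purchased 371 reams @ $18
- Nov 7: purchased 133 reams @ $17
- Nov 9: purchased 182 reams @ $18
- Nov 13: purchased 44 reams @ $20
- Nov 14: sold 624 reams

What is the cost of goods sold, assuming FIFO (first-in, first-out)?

Nov 14, 624 sold [FIFO — oldest first]: 176 @ $21 + 371 @ $18 + 77 @ $17 = $11,683
Ending inventory: 56 @ $17 + 182 @ $18 + 44 @ $20 = $5,108

COGS = $11,683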